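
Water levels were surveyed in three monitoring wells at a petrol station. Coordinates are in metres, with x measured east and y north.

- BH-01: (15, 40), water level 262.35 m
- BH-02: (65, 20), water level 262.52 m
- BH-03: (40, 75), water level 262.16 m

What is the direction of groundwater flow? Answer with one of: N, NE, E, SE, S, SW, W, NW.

N

Differences from BH-01: to BH-02 (Δx, Δy, Δh) = (50, -20, +0.17); to BH-03 = (25, 35, -0.19).
Solve a·Δx + b·Δy = Δh: det = 50·35 − 25·(-20) = 2250.
∂h/∂x = [(+0.17)·35 − (-0.19)·(-20)] / 2250 = +0.0009556
∂h/∂y = [50·(-0.19) − 25·(+0.17)] / 2250 = -0.006111
Flow = −∇h = (-0.0009556 east, +0.006111 north), which points north.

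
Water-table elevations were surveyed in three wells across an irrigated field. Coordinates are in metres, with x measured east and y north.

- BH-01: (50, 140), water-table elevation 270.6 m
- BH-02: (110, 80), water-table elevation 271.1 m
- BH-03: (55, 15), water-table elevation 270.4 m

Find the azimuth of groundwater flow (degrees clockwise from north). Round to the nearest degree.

With h = a·x + b·y + c and BH-01 as origin, the differences give:
  60·a + (-60)·b = +0.5
  5·a + (-125)·b = -0.2
Eliminate b (×(-125) and ×(-60), subtract): -7200·a = -74.50 → a = ∂h/∂x = +0.01035
Back-substitute: b = ∂h/∂y = +0.002014.
Flow direction (−∇h) has components (-0.01035 E, -0.002014 N).
Azimuth = atan2(E, N) = atan2(-0.01035, -0.002014) = 259.0° ≈ 259°.

259°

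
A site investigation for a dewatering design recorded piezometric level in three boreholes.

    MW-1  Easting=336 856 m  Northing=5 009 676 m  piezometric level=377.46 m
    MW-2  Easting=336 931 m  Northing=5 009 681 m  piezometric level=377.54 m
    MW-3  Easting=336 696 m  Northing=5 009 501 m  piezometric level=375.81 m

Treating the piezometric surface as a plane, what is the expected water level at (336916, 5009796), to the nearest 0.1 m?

378.6 m

Three-point gradient (reference MW-1): Δ to MW-2 = (75, 5, +0.08), Δ to MW-3 = (-160, -175, -1.65).
∂h/∂x = +0.0004665, ∂h/∂y = +0.009002 (det = -12325).
h(336916, 5009796) = 377.46 + (+0.0004665)·(60) + (+0.009002)·(120) = 377.46 +0.028 +1.080 = 378.568 m.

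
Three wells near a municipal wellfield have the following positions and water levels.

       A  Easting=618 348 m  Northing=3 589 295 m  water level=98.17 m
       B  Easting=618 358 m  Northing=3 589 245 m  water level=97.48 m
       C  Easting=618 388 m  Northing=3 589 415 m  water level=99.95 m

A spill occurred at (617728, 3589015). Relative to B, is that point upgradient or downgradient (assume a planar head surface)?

downgradient

Taking A as reference: B−A = (10, -50, -0.69); C−A = (40, 120, +1.78).
Determinant of the coordinate differences = 10·120 − 40·(-50) = 3200.
∂h/∂x = [(-0.69)·120 − (+1.78)·(-50)] / 3200 = +0.001938
∂h/∂y = [10·(+1.78) − 40·(-0.69)] / 3200 = +0.01419
Head at (617728, 3589015) = 98.17 + (+0.001938)·(-620) + (+0.01419)·(-280) = 93.00 m.
That is lower than the 97.48 m at B, so the point is downgradient.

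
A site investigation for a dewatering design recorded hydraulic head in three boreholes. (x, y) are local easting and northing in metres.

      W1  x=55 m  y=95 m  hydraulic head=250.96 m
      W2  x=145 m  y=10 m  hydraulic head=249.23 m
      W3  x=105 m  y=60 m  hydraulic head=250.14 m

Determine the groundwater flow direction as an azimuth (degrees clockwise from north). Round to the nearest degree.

Taking W1 as reference: W2−W1 = (90, -85, -1.73); W3−W1 = (50, -35, -0.82).
Determinant of the coordinate differences = 90·(-35) − 50·(-85) = 1100.
∂h/∂x = [(-1.73)·(-35) − (-0.82)·(-85)] / 1100 = -0.008318
∂h/∂y = [90·(-0.82) − 50·(-1.73)] / 1100 = +0.01155
Flow direction (−∇h) has components (+0.008318 E, -0.01155 N).
Azimuth = atan2(E, N) = atan2(+0.008318, -0.01155) = 144.2° ≈ 144°.

144°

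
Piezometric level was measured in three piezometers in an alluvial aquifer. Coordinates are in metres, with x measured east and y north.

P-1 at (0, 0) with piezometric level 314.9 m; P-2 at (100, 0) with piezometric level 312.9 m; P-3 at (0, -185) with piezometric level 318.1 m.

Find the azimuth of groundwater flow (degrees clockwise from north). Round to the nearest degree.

∂h/∂x = (312.9 − 314.9) / (100 − 0) = -0.02000
∂h/∂y = (318.1 − 314.9) / (-185 − 0) = -0.01730
Flow direction (−∇h) has components (+0.02000 E, +0.01730 N).
Azimuth = atan2(E, N) = atan2(+0.02000, +0.01730) = 49.1° ≈ 049°.

049°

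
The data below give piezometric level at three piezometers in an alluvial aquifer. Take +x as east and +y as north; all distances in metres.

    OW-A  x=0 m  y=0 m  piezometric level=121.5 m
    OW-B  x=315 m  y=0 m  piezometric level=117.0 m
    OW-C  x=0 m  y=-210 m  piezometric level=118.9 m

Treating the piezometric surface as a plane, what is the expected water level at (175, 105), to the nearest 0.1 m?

∂h/∂x = (117.0 − 121.5) / (315 − 0) = -0.01429
∂h/∂y = (118.9 − 121.5) / (-210 − 0) = +0.01238
h(175, 105) = 121.5 + (-0.01429)·(175) + (+0.01238)·(105) = 121.5 -2.500 +1.300 = 120.300 m.

120.3 m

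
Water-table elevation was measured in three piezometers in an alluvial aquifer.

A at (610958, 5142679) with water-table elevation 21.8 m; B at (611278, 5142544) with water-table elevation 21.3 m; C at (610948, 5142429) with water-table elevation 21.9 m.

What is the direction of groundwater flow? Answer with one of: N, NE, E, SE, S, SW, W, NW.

E

Three-point gradient (reference A): Δ to B = (320, -135, -0.5), Δ to C = (-10, -250, +0.1).
∂h/∂x = -0.001703, ∂h/∂y = -0.0003319 (det = -81350).
Flow = −∇h = (+0.001703 east, +0.0003319 north), which points east.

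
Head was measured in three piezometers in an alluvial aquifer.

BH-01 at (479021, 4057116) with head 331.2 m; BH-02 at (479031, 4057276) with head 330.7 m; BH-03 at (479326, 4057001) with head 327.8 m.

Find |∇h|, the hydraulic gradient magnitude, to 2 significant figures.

0.012

With h = a·x + b·y + c and BH-01 as origin, the differences give:
  10·a + 160·b = -0.5
  305·a + (-115)·b = -3.4
Eliminate b (×(-115) and ×160, subtract): -49950·a = 601.50 → a = ∂h/∂x = -0.01204
Back-substitute: b = ∂h/∂y = -0.002372.
|∇h| = √(-0.01204² + -0.002372²) = 0.01227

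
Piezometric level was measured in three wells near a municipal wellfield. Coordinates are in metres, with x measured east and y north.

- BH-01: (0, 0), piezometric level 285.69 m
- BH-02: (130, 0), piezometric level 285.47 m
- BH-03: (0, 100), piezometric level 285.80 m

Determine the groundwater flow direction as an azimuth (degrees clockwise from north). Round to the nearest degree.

∂h/∂x = (285.47 − 285.69) / (130 − 0) = -0.001692
∂h/∂y = (285.80 − 285.69) / (100 − 0) = +0.001100
Flow direction (−∇h) has components (+0.001692 E, -0.001100 N).
Azimuth = atan2(E, N) = atan2(+0.001692, -0.001100) = 123.0° ≈ 123°.

123°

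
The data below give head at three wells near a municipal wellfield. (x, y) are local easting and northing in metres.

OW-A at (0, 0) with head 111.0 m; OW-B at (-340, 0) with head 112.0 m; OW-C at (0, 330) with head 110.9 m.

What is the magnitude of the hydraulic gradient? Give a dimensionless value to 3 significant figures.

0.00296

∂h/∂x = (112.0 − 111.0) / (-340 − 0) = -0.002941
∂h/∂y = (110.9 − 111.0) / (330 − 0) = -0.0003030
|∇h| = √(-0.002941² + -0.0003030²) = 0.002957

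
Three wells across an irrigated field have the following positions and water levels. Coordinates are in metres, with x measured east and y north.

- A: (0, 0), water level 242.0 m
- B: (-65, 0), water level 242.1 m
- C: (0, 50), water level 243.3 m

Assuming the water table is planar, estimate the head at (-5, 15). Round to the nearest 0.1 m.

242.4 m

∂h/∂x = (242.1 − 242.0) / (-65 − 0) = -0.001538
∂h/∂y = (243.3 − 242.0) / (50 − 0) = +0.02600
h(-5, 15) = 242.0 + (-0.001538)·(-5) + (+0.02600)·(15) = 242.0 +0.008 +0.390 = 242.398 m.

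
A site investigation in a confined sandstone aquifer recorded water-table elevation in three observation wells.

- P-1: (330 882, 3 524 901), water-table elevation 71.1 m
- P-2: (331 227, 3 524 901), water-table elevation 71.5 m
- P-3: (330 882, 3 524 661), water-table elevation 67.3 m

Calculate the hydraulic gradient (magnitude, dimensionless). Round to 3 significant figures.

∂h/∂x = (71.5 − 71.1) / (331227 − 330882) = +0.001159
∂h/∂y = (67.3 − 71.1) / (3524661 − 3524901) = +0.01583
|∇h| = √(0.001159² + 0.01583²) = 0.01587

0.0159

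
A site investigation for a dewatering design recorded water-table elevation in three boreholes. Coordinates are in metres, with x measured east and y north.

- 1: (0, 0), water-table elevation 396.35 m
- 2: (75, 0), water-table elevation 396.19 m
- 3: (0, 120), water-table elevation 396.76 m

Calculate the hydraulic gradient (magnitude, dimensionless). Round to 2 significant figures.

∂h/∂x = (396.19 − 396.35) / (75 − 0) = -0.002133
∂h/∂y = (396.76 − 396.35) / (120 − 0) = +0.003417
|∇h| = √(-0.002133² + 0.003417²) = 0.004028

0.0040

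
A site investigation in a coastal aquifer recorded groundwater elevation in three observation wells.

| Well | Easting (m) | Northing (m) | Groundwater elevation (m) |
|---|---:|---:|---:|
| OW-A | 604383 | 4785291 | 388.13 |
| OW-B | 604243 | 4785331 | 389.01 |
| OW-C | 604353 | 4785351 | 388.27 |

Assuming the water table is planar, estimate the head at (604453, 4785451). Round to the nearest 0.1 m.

387.5 m

Taking OW-A as reference: OW-B−OW-A = (-140, 40, +0.88); OW-C−OW-A = (-30, 60, +0.14).
Determinant of the coordinate differences = (-140)·60 − (-30)·40 = -7200.
∂h/∂x = [(+0.88)·60 − (+0.14)·40] / -7200 = -0.006556
∂h/∂y = [(-140)·(+0.14) − (-30)·(+0.88)] / -7200 = -0.0009444
h(604453, 4785451) = 388.13 + (-0.006556)·(70) + (-0.0009444)·(160) = 388.13 -0.459 -0.151 = 387.520 m.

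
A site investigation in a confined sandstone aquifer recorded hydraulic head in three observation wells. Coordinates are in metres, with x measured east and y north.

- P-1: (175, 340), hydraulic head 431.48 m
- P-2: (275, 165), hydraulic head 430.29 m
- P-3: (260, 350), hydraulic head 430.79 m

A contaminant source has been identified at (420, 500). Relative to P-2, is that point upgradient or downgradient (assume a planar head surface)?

With h = a·x + b·y + c and P-1 as origin, the differences give:
  100·a + (-175)·b = -1.19
  85·a + 10·b = -0.69
Eliminate b (×10 and ×(-175), subtract): 15875·a = -132.650 → a = ∂h/∂x = -0.008356
Back-substitute: b = ∂h/∂y = +0.002025.
Head at (420, 500) = 431.48 + (-0.008356)·(245) + (+0.002025)·(160) = 429.76 m.
That is lower than the 430.29 m at P-2, so the point is downgradient.

downgradient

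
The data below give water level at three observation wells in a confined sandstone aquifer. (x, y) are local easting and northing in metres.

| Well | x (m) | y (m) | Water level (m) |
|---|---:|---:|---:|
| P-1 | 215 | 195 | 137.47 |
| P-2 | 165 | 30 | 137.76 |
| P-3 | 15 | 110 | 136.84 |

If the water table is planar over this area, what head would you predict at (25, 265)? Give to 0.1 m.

136.4 m

Differences from P-1: to P-2 (Δx, Δy, Δh) = (-50, -165, +0.29); to P-3 = (-200, -85, -0.63).
Solve a·Δx + b·Δy = Δh: det = (-50)·(-85) − (-200)·(-165) = -28750.
∂h/∂x = [(+0.29)·(-85) − (-0.63)·(-165)] / -28750 = +0.004473
∂h/∂y = [(-50)·(-0.63) − (-200)·(+0.29)] / -28750 = -0.003113
h(25, 265) = 137.47 + (+0.004473)·(-190) + (-0.003113)·(70) = 137.47 -0.850 -0.218 = 136.402 m.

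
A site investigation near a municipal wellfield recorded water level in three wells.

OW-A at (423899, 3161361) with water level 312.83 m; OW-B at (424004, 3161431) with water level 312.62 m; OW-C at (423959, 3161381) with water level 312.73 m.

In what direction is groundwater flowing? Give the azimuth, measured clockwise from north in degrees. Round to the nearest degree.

053°

With h = a·x + b·y + c and OW-A as origin, the differences give:
  105·a + 70·b = -0.21
  60·a + 20·b = -0.10
Eliminate b (×20 and ×70, subtract): -2100·a = 2.800 → a = ∂h/∂x = -0.001333
Back-substitute: b = ∂h/∂y = -0.001000.
Flow direction (−∇h) has components (+0.001333 E, +0.001000 N).
Azimuth = atan2(E, N) = atan2(+0.001333, +0.001000) = 53.1° ≈ 053°.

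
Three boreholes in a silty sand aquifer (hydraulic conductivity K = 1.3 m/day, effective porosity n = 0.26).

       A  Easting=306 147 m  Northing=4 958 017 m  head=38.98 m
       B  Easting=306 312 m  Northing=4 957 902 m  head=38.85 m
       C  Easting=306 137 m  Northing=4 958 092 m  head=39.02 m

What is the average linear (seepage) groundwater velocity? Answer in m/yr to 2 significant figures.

Differences from A: to B (Δx, Δy, Δh) = (165, -115, -0.13); to C = (-10, 75, +0.04).
Determinant of the coordinate differences = 165·75 − (-10)·(-115) = 11225.
∂h/∂x = [(-0.13)·75 − (+0.04)·(-115)] / 11225 = -0.0004588
∂h/∂y = [165·(+0.04) − (-10)·(-0.13)] / 11225 = +0.0004722
|∇h| = √(-0.0004588² + 0.0004722²) = 0.0006584
Seepage velocity v = K·i/n = 1.3 × 0.0006584 / 0.26 = 0.003292 m/day = 1.202 m/yr.

1.2 m/yr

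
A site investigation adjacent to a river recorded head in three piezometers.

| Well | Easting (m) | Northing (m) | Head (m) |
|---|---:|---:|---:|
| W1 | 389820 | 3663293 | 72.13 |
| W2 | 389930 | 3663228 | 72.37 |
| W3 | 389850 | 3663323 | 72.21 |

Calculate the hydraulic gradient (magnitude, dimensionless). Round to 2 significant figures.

0.0024

Differences from W1: to W2 (Δx, Δy, Δh) = (110, -65, +0.24); to W3 = (30, 30, +0.08).
Determinant of the coordinate differences = 110·30 − 30·(-65) = 5250.
∂h/∂x = [(+0.24)·30 − (+0.08)·(-65)] / 5250 = +0.002362
∂h/∂y = [110·(+0.08) − 30·(+0.24)] / 5250 = +0.0003048
|∇h| = √(0.002362² + 0.0003048²) = 0.002382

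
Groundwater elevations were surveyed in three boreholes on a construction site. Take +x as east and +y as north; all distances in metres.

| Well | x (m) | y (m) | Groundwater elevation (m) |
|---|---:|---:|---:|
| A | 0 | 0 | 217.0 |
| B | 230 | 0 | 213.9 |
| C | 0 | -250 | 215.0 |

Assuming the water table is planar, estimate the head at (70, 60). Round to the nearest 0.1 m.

216.5 m

∂h/∂x = (213.9 − 217.0) / (230 − 0) = -0.01348
∂h/∂y = (215.0 − 217.0) / (-250 − 0) = +0.008000
h(70, 60) = 217.0 + (-0.01348)·(70) + (+0.008000)·(60) = 217.0 -0.943 +0.480 = 216.537 m.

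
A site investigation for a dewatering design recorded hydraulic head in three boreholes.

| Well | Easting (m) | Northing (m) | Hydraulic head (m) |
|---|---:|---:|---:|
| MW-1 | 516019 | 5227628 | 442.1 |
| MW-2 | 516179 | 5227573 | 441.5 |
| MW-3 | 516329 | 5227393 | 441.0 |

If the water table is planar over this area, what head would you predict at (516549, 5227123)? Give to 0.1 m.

440.3 m

Taking MW-1 as reference: MW-2−MW-1 = (160, -55, -0.6); MW-3−MW-1 = (310, -235, -1.1).
Solve a·Δx + b·Δy = Δh: det = 160·(-235) − 310·(-55) = -20550.
∂h/∂x = [(-0.6)·(-235) − (-1.1)·(-55)] / -20550 = -0.003917
∂h/∂y = [160·(-1.1) − 310·(-0.6)] / -20550 = -0.0004866
h(516549, 5227123) = 442.1 + (-0.003917)·(530) + (-0.0004866)·(-505) = 442.1 -2.076 +0.246 = 440.270 m.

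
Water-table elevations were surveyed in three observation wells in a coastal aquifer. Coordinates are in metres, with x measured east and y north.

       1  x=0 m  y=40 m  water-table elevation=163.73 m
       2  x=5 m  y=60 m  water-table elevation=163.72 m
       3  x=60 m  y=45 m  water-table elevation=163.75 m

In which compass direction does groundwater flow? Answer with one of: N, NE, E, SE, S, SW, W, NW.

Three-point gradient (reference 1): Δ to 2 = (5, 20, -0.01), Δ to 3 = (60, 5, +0.02).
∂h/∂x = +0.0003830, ∂h/∂y = -0.0005957 (det = -1175).
Flow = −∇h = (-0.0003830 east, +0.0005957 north), which points northwest.

NW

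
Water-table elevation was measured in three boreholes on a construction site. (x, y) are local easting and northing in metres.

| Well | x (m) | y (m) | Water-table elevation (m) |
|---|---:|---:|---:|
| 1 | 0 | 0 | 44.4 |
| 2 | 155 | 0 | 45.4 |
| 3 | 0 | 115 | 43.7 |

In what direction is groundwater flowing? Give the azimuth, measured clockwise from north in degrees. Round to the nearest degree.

313°

∂h/∂x = (45.4 − 44.4) / (155 − 0) = +0.006452
∂h/∂y = (43.7 − 44.4) / (115 − 0) = -0.006087
Flow direction (−∇h) has components (-0.006452 E, +0.006087 N).
Azimuth = atan2(E, N) = atan2(-0.006452, +0.006087) = 313.3° ≈ 313°.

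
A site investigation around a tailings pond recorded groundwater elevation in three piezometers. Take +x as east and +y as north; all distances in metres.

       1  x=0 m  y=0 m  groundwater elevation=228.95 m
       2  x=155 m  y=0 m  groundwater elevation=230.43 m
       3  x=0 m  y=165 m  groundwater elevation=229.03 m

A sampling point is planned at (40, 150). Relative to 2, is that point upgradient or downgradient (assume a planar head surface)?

∂h/∂x = (230.43 − 228.95) / (155 − 0) = +0.009548
∂h/∂y = (229.03 − 228.95) / (165 − 0) = +0.0004848
Head at (40, 150) = 228.95 + (+0.009548)·(40) + (+0.0004848)·(150) = 229.40 m.
That is lower than the 230.43 m at 2, so the point is downgradient.

downgradient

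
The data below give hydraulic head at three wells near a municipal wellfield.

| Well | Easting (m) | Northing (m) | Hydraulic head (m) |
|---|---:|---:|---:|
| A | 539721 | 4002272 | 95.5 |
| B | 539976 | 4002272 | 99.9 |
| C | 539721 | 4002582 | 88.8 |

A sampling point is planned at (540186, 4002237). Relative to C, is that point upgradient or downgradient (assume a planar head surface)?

∂h/∂x = (99.9 − 95.5) / (539976 − 539721) = +0.01725
∂h/∂y = (88.8 − 95.5) / (4002582 − 4002272) = -0.02161
Head at (540186, 4002237) = 95.5 + (+0.01725)·(465) + (-0.02161)·(-35) = 104.28 m.
That is higher than the 88.8 m at C, so the point is upgradient.

upgradient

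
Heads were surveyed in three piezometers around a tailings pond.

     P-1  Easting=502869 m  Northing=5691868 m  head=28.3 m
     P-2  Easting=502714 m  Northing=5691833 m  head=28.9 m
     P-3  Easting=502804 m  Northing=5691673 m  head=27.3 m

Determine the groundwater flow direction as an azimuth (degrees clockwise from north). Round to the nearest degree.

Differences from P-1: to P-2 (Δx, Δy, Δh) = (-155, -35, +0.6); to P-3 = (-65, -195, -1.0).
Determinant of the coordinate differences = (-155)·(-195) − (-65)·(-35) = 27950.
∂h/∂x = [(+0.6)·(-195) − (-1.0)·(-35)] / 27950 = -0.005438
∂h/∂y = [(-155)·(-1.0) − (-65)·(+0.6)] / 27950 = +0.006941
Flow direction (−∇h) has components (+0.005438 E, -0.006941 N).
Azimuth = atan2(E, N) = atan2(+0.005438, -0.006941) = 141.9° ≈ 142°.

142°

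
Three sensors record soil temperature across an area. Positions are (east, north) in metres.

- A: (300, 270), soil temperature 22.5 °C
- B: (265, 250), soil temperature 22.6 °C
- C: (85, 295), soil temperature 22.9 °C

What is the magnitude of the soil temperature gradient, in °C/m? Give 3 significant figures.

Taking A as reference: B−A = (-35, -20, +0.1); C−A = (-215, 25, +0.4).
Solve a·Δx + b·Δy = ΔT: det = (-35)·25 − (-215)·(-20) = -5175.
∂T/∂x = [(+0.1)·25 − (+0.4)·(-20)] / -5175 = -0.002029
∂T/∂y = [(-35)·(+0.4) − (-215)·(+0.1)] / -5175 = -0.001449
|∇f| = √(-0.002029² + -0.001449²) = 0.002493 °C/m

0.00249 °C/m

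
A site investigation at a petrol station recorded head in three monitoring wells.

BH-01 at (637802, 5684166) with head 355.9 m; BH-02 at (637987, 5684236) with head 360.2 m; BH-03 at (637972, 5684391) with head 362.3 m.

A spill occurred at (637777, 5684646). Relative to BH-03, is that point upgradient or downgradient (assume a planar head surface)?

upgradient

With h = a·x + b·y + c and BH-01 as origin, the differences give:
  185·a + 70·b = +4.3
  170·a + 225·b = +6.4
Eliminate b (×225 and ×70, subtract): 29725·a = 519.50 → a = ∂h/∂x = +0.01748
Back-substitute: b = ∂h/∂y = +0.01524.
Head at (637777, 5684646) = 355.9 + (+0.01748)·(-25) + (+0.01524)·(480) = 362.78 m.
That is higher than the 362.3 m at BH-03, so the point is upgradient.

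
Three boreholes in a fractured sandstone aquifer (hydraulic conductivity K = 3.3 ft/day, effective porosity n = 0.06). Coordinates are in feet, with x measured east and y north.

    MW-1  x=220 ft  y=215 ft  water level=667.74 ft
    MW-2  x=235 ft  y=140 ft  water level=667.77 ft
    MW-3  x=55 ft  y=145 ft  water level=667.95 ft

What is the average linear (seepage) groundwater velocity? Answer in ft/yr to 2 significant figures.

Taking MW-1 as reference: MW-2−MW-1 = (15, -75, +0.03); MW-3−MW-1 = (-165, -70, +0.21).
Determinant of the coordinate differences = 15·(-70) − (-165)·(-75) = -13425.
∂h/∂x = [(+0.03)·(-70) − (+0.21)·(-75)] / -13425 = -0.001017
∂h/∂y = [15·(+0.21) − (-165)·(+0.03)] / -13425 = -0.0006034
|∇h| = √(-0.001017² + -0.0006034²) = 0.001183
Seepage velocity v = K·i/n = 3.3 × 0.001183 / 0.06 = 0.06506 ft/day = 23.76 ft/yr.

24 ft/yr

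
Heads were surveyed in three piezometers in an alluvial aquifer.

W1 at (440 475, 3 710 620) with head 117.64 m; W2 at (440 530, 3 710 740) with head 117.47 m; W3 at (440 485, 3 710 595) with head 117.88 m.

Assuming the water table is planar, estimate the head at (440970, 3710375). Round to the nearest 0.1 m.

123.8 m

Taking W1 as reference: W2−W1 = (55, 120, -0.17); W3−W1 = (10, -25, +0.24).
Solve a·Δx + b·Δy = Δh: det = 55·(-25) − 10·120 = -2575.
∂h/∂x = [(-0.17)·(-25) − (+0.24)·120] / -2575 = +0.009534
∂h/∂y = [55·(+0.24) − 10·(-0.17)] / -2575 = -0.005786
h(440970, 3710375) = 117.64 + (+0.009534)·(495) + (-0.005786)·(-245) = 117.64 +4.719 +1.418 = 123.777 m.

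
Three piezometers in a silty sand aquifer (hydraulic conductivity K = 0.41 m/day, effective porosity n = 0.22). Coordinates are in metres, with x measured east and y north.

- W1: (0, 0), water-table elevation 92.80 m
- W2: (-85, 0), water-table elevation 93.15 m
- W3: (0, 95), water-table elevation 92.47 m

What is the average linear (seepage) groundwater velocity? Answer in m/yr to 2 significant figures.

3.7 m/yr

∂h/∂x = (93.15 − 92.80) / (-85 − 0) = -0.004118
∂h/∂y = (92.47 − 92.80) / (95 − 0) = -0.003474
|∇h| = √(-0.004118² + -0.003474²) = 0.005388
Seepage velocity v = K·i/n = 0.41 × 0.005388 / 0.22 = 0.01004 m/day = 3.667 m/yr.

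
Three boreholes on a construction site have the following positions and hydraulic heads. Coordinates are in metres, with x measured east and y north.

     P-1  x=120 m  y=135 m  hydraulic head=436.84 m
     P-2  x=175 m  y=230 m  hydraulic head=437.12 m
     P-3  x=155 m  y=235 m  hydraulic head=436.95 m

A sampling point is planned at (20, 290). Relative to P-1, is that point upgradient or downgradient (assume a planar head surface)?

Taking P-1 as reference: P-2−P-1 = (55, 95, +0.28); P-3−P-1 = (35, 100, +0.11).
Determinant of the coordinate differences = 55·100 − 35·95 = 2175.
∂h/∂x = [(+0.28)·100 − (+0.11)·95] / 2175 = +0.008069
∂h/∂y = [55·(+0.11) − 35·(+0.28)] / 2175 = -0.001724
Head at (20, 290) = 436.84 + (+0.008069)·(-100) + (-0.001724)·(155) = 435.77 m.
That is lower than the 436.84 m at P-1, so the point is downgradient.

downgradient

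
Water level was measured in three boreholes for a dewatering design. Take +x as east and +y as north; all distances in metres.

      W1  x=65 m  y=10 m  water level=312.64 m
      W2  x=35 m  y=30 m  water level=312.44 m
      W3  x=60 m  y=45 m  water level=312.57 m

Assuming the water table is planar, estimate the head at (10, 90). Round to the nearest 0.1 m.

Three-point gradient (reference W1): Δ to W2 = (-30, 20, -0.20), Δ to W3 = (-5, 35, -0.07).
∂h/∂x = +0.005895, ∂h/∂y = -0.001158 (det = -950).
h(10, 90) = 312.64 + (+0.005895)·(-55) + (-0.001158)·(80) = 312.64 -0.324 -0.093 = 312.223 m.

312.2 m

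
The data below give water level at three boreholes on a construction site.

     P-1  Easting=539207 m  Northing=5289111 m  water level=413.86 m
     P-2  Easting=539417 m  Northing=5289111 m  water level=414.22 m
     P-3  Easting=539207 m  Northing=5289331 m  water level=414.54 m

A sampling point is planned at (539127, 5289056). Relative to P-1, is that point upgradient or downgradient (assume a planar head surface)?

∂h/∂x = (414.22 − 413.86) / (539417 − 539207) = +0.001714
∂h/∂y = (414.54 − 413.86) / (5289331 − 5289111) = +0.003091
Head at (539127, 5289056) = 413.86 + (+0.001714)·(-80) + (+0.003091)·(-55) = 413.55 m.
That is lower than the 413.86 m at P-1, so the point is downgradient.

downgradient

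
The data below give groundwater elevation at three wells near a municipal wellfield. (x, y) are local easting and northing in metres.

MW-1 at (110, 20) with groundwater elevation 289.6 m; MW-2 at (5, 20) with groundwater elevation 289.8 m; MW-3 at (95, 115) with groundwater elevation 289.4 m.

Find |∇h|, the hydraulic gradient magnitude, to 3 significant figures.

Differences from MW-1: to MW-2 (Δx, Δy, Δh) = (-105, 0, +0.2); to MW-3 = (-15, 95, -0.2).
Determinant of the coordinate differences = (-105)·95 − (-15)·0 = -9975.
∂h/∂x = [(+0.2)·95 − (-0.2)·0] / -9975 = -0.001905
∂h/∂y = [(-105)·(-0.2) − (-15)·(+0.2)] / -9975 = -0.002406
|∇h| = √(-0.001905² + -0.002406²) = 0.003069

0.00307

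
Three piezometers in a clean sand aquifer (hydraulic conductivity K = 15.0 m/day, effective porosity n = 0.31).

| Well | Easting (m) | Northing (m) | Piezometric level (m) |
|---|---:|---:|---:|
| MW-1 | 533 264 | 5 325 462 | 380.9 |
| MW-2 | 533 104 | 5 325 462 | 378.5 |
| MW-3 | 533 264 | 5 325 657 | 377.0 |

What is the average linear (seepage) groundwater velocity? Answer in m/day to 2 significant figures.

1.2 m/day

∂h/∂x = (378.5 − 380.9) / (533104 − 533264) = +0.01500
∂h/∂y = (377.0 − 380.9) / (5325657 − 5325462) = -0.02000
|∇h| = √(0.01500² + -0.02000²) = 0.025
Seepage velocity v = K·i/n = 15.0 × 0.025 / 0.31 = 1.21 m/day.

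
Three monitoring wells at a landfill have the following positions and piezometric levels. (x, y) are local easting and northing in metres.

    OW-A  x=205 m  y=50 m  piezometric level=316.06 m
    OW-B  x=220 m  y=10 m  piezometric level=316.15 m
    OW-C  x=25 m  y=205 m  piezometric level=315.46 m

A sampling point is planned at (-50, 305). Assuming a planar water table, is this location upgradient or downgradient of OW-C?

Three-point gradient (reference OW-A): Δ to OW-B = (15, -40, +0.09), Δ to OW-C = (-180, 155, -0.60).
∂h/∂x = +0.002062, ∂h/∂y = -0.001477 (det = -4875).
Head at (-50, 305) = 316.06 + (+0.002062)·(-255) + (-0.001477)·(255) = 315.16 m.
That is lower than the 315.46 m at OW-C, so the point is downgradient.

downgradient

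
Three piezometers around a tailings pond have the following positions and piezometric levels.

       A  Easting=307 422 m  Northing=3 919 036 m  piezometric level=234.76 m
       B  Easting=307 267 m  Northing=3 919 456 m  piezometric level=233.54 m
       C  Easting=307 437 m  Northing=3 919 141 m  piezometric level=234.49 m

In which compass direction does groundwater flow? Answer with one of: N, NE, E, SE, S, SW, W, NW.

Taking A as reference: B−A = (-155, 420, -1.22); C−A = (15, 105, -0.27).
Solve a·Δx + b·Δy = Δh: det = (-155)·105 − 15·420 = -22575.
∂h/∂x = [(-1.22)·105 − (-0.27)·420] / -22575 = +0.0006512
∂h/∂y = [(-155)·(-0.27) − 15·(-1.22)] / -22575 = -0.002664
Flow = −∇h = (-0.0006512 east, +0.002664 north), which points north.

N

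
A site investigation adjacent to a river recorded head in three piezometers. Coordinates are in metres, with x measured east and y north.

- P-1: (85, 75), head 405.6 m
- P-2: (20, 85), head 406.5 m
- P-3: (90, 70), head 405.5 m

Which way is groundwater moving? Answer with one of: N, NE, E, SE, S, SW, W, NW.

Taking P-1 as reference: P-2−P-1 = (-65, 10, +0.9); P-3−P-1 = (5, -5, -0.1).
Determinant of the coordinate differences = (-65)·(-5) − 5·10 = 275.
∂h/∂x = [(+0.9)·(-5) − (-0.1)·10] / 275 = -0.01273
∂h/∂y = [(-65)·(-0.1) − 5·(+0.9)] / 275 = +0.007273
Flow = −∇h = (+0.01273 east, -0.007273 north), which points southeast.

SE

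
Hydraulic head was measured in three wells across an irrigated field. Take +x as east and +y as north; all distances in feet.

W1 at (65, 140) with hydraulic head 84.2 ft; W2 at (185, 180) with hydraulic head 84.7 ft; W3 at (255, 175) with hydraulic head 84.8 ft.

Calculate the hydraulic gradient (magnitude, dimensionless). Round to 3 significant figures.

0.00703

Differences from W1: to W2 (Δx, Δy, Δh) = (120, 40, +0.5); to W3 = (190, 35, +0.6).
Determinant of the coordinate differences = 120·35 − 190·40 = -3400.
∂h/∂x = [(+0.5)·35 − (+0.6)·40] / -3400 = +0.001912
∂h/∂y = [120·(+0.6) − 190·(+0.5)] / -3400 = +0.006765
|∇h| = √(0.001912² + 0.006765²) = 0.00703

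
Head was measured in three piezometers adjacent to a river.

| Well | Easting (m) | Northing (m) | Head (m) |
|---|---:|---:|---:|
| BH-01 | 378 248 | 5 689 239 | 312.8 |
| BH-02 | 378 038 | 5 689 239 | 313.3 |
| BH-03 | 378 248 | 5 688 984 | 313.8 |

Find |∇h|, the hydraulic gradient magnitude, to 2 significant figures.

0.0046

∂h/∂x = (313.3 − 312.8) / (378038 − 378248) = -0.002381
∂h/∂y = (313.8 − 312.8) / (5688984 − 5689239) = -0.003922
|∇h| = √(-0.002381² + -0.003922²) = 0.004588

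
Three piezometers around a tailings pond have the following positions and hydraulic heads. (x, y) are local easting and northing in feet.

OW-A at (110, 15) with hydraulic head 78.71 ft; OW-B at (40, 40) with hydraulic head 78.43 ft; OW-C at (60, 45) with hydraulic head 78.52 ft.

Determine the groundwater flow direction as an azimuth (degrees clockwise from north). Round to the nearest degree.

Differences from OW-A: to OW-B (Δx, Δy, Δh) = (-70, 25, -0.28); to OW-C = (-50, 30, -0.19).
Determinant of the coordinate differences = (-70)·30 − (-50)·25 = -850.
∂h/∂x = [(-0.28)·30 − (-0.19)·25] / -850 = +0.004294
∂h/∂y = [(-70)·(-0.19) − (-50)·(-0.28)] / -850 = +0.0008235
Flow direction (−∇h) has components (-0.004294 E, -0.0008235 N).
Azimuth = atan2(E, N) = atan2(-0.004294, -0.0008235) = 259.1° ≈ 259°.

259°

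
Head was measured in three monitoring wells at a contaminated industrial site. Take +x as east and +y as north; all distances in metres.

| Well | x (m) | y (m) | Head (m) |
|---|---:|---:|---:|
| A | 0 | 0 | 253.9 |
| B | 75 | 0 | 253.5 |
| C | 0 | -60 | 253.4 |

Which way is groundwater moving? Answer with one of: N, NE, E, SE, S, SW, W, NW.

SE

∂h/∂x = (253.5 − 253.9) / (75 − 0) = -0.005333
∂h/∂y = (253.4 − 253.9) / (-60 − 0) = +0.008333
Flow = −∇h = (+0.005333 east, -0.008333 north), which points southeast.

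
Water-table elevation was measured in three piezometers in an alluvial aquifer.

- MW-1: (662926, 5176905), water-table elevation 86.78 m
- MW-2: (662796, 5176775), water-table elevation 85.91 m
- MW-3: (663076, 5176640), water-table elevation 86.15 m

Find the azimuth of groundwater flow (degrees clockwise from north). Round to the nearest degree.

With h = a·x + b·y + c and MW-1 as origin, the differences give:
  (-130)·a + (-130)·b = -0.87
  150·a + (-265)·b = -0.63
Eliminate b (×(-265) and ×(-130), subtract): 53950·a = 148.650 → a = ∂h/∂x = +0.002755
Back-substitute: b = ∂h/∂y = +0.003937.
Flow direction (−∇h) has components (-0.002755 E, -0.003937 N).
Azimuth = atan2(E, N) = atan2(-0.002755, -0.003937) = 215.0° ≈ 215°.

215°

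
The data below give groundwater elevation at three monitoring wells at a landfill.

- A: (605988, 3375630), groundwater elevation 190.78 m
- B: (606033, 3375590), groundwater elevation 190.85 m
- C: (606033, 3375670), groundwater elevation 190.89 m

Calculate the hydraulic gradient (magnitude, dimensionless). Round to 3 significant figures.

0.00206

Taking A as reference: B−A = (45, -40, +0.07); C−A = (45, 40, +0.11).
Solve a·Δx + b·Δy = Δh: det = 45·40 − 45·(-40) = 3600.
∂h/∂x = [(+0.07)·40 − (+0.11)·(-40)] / 3600 = +0.002000
∂h/∂y = [45·(+0.11) − 45·(+0.07)] / 3600 = +0.0005000
|∇h| = √(0.002000² + 0.0005000²) = 0.002062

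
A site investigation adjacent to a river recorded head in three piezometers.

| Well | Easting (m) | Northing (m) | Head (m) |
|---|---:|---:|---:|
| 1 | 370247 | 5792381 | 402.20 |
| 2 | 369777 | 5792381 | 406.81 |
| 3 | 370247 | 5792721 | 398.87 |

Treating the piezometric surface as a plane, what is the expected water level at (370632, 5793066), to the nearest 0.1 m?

391.7 m

∂h/∂x = (406.81 − 402.20) / (369777 − 370247) = -0.009809
∂h/∂y = (398.87 − 402.20) / (5792721 − 5792381) = -0.009794
h(370632, 5793066) = 402.20 + (-0.009809)·(385) + (-0.009794)·(685) = 402.20 -3.776 -6.709 = 391.715 m.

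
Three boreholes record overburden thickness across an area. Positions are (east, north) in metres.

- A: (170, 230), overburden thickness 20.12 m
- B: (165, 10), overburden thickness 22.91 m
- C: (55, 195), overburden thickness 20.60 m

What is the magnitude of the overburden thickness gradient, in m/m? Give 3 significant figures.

0.0127 m/m

Differences from A: to B (Δx, Δy, Δh) = (-5, -220, +2.79); to C = (-115, -35, +0.48).
Determinant of the coordinate differences = (-5)·(-35) − (-115)·(-220) = -25125.
∂d/∂x = [(+2.79)·(-35) − (+0.48)·(-220)] / -25125 = -0.0003164
∂d/∂y = [(-5)·(+0.48) − (-115)·(+2.79)] / -25125 = -0.01267
|∇f| = √(-0.0003164² + -0.01267²) = 0.01267 m/m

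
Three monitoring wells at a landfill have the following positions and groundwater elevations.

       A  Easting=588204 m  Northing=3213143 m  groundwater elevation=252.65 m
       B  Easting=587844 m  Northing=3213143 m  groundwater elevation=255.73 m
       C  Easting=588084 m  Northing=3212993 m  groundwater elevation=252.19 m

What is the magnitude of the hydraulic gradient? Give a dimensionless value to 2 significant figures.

Taking A as reference: B−A = (-360, 0, +3.08); C−A = (-120, -150, -0.46).
Determinant of the coordinate differences = (-360)·(-150) − (-120)·0 = 54000.
∂h/∂x = [(+3.08)·(-150) − (-0.46)·0] / 54000 = -0.008556
∂h/∂y = [(-360)·(-0.46) − (-120)·(+3.08)] / 54000 = +0.009911
|∇h| = √(-0.008556² + 0.009911²) = 0.01309

0.013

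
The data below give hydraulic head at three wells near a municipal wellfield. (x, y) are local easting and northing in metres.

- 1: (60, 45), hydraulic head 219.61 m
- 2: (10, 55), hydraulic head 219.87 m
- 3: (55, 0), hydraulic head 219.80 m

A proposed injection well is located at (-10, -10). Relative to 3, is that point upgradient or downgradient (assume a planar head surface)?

With h = a·x + b·y + c and 1 as origin, the differences give:
  (-50)·a + 10·b = +0.26
  (-5)·a + (-45)·b = +0.19
Eliminate b (×(-45) and ×10, subtract): 2300·a = -13.600 → a = ∂h/∂x = -0.005913
Back-substitute: b = ∂h/∂y = -0.003565.
Head at (-10, -10) = 219.61 + (-0.005913)·(-70) + (-0.003565)·(-55) = 220.22 m.
That is higher than the 219.80 m at 3, so the point is upgradient.

upgradient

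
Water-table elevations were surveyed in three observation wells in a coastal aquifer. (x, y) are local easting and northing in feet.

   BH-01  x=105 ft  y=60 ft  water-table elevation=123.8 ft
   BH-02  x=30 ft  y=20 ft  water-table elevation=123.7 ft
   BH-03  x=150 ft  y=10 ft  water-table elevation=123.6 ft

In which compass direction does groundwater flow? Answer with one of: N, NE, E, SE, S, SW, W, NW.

Differences from BH-01: to BH-02 (Δx, Δy, Δh) = (-75, -40, -0.1); to BH-03 = (45, -50, -0.2).
Solve a·Δx + b·Δy = Δh: det = (-75)·(-50) − 45·(-40) = 5550.
∂h/∂x = [(-0.1)·(-50) − (-0.2)·(-40)] / 5550 = -0.0005405
∂h/∂y = [(-75)·(-0.2) − 45·(-0.1)] / 5550 = +0.003514
Flow = −∇h = (+0.0005405 east, -0.003514 north), which points south.

S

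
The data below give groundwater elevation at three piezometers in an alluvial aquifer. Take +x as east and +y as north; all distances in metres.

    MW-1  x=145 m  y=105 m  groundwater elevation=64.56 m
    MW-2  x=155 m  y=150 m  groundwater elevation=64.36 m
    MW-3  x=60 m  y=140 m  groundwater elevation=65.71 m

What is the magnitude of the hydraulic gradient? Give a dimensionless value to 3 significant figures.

0.0141

Differences from MW-1: to MW-2 (Δx, Δy, Δh) = (10, 45, -0.20); to MW-3 = (-85, 35, +1.15).
Solve a·Δx + b·Δy = Δh: det = 10·35 − (-85)·45 = 4175.
∂h/∂x = [(-0.20)·35 − (+1.15)·45] / 4175 = -0.01407
∂h/∂y = [10·(+1.15) − (-85)·(-0.20)] / 4175 = -0.001317
|∇h| = √(-0.01407² + -0.001317²) = 0.01413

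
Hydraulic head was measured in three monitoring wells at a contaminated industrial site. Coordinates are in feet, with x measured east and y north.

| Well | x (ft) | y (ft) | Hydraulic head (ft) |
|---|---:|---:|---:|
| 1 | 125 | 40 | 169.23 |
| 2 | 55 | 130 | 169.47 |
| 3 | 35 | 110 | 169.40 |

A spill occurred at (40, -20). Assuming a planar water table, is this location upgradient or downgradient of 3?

downgradient

Differences from 1: to 2 (Δx, Δy, Δh) = (-70, 90, +0.24); to 3 = (-90, 70, +0.17).
Solve a·Δx + b·Δy = Δh: det = (-70)·70 − (-90)·90 = 3200.
∂h/∂x = [(+0.24)·70 − (+0.17)·90] / 3200 = +0.0004687
∂h/∂y = [(-70)·(+0.17) − (-90)·(+0.24)] / 3200 = +0.003031
Head at (40, -20) = 169.23 + (+0.0004687)·(-85) + (+0.003031)·(-60) = 169.01 ft.
That is lower than the 169.40 ft at 3, so the point is downgradient.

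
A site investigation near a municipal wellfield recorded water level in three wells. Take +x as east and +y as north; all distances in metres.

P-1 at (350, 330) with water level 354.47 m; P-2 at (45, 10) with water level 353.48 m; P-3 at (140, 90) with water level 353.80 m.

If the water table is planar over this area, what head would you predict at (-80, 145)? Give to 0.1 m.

With h = a·x + b·y + c and P-1 as origin, the differences give:
  (-305)·a + (-320)·b = -0.99
  (-210)·a + (-240)·b = -0.67
Eliminate b (×(-240) and ×(-320), subtract): 6000·a = 23.200 → a = ∂h/∂x = +0.003867
Back-substitute: b = ∂h/∂y = -0.0005917.
h(-80, 145) = 354.47 + (+0.003867)·(-430) + (-0.0005917)·(-185) = 354.47 -1.663 +0.109 = 352.917 m.

352.9 m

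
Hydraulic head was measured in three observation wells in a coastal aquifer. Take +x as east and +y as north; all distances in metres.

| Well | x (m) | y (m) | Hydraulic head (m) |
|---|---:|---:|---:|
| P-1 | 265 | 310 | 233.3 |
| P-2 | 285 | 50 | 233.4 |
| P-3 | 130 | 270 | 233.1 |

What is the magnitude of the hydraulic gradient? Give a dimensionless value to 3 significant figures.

0.00158

Taking P-1 as reference: P-2−P-1 = (20, -260, +0.1); P-3−P-1 = (-135, -40, -0.2).
Determinant of the coordinate differences = 20·(-40) − (-135)·(-260) = -35900.
∂h/∂x = [(+0.1)·(-40) − (-0.2)·(-260)] / -35900 = +0.001560
∂h/∂y = [20·(-0.2) − (-135)·(+0.1)] / -35900 = -0.0002646
|∇h| = √(0.001560² + -0.0002646²) = 0.001582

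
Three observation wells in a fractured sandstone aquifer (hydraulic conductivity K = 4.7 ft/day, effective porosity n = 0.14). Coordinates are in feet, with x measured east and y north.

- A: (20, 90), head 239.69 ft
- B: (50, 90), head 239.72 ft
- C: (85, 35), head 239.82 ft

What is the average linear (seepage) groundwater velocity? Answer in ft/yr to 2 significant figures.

19 ft/yr

Three-point gradient (reference A): Δ to B = (30, 0, +0.03), Δ to C = (65, -55, +0.13).
∂h/∂x = +0.001000, ∂h/∂y = -0.001182 (det = -1650).
|∇h| = √(0.001000² + -0.001182²) = 0.001548
Seepage velocity v = K·i/n = 4.7 × 0.001548 / 0.14 = 0.05197 ft/day = 18.98 ft/yr.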